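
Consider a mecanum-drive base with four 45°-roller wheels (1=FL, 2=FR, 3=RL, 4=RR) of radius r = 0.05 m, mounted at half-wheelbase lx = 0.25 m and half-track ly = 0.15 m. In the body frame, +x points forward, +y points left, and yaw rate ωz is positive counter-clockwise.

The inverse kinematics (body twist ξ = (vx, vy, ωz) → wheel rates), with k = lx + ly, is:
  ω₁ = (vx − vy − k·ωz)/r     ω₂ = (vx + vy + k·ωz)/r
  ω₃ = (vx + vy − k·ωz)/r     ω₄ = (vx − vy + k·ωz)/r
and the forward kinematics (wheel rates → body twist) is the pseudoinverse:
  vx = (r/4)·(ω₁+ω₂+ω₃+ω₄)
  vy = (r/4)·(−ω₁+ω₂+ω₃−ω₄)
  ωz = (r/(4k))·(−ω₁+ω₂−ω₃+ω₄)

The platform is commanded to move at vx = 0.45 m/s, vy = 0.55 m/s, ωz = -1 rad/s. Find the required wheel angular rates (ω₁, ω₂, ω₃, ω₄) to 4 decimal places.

(6.0000, 12.0000, 28.0000, -10.0000)

k = lx + ly = 0.25 + 0.15 = 0.4000;  k·ωz = 0.4000·-1 = -0.4000
ω₁ (FL) = (vx − vy − k·ωz)/r = 0.3000/0.05 = 6.0000
ω₂ (FR) = (vx + vy + k·ωz)/r = 0.6000/0.05 = 12.0000
ω₃ (RL) = (vx + vy − k·ωz)/r = 1.4000/0.05 = 28.0000
ω₄ (RR) = (vx − vy + k·ωz)/r = -0.5000/0.05 = -10.0000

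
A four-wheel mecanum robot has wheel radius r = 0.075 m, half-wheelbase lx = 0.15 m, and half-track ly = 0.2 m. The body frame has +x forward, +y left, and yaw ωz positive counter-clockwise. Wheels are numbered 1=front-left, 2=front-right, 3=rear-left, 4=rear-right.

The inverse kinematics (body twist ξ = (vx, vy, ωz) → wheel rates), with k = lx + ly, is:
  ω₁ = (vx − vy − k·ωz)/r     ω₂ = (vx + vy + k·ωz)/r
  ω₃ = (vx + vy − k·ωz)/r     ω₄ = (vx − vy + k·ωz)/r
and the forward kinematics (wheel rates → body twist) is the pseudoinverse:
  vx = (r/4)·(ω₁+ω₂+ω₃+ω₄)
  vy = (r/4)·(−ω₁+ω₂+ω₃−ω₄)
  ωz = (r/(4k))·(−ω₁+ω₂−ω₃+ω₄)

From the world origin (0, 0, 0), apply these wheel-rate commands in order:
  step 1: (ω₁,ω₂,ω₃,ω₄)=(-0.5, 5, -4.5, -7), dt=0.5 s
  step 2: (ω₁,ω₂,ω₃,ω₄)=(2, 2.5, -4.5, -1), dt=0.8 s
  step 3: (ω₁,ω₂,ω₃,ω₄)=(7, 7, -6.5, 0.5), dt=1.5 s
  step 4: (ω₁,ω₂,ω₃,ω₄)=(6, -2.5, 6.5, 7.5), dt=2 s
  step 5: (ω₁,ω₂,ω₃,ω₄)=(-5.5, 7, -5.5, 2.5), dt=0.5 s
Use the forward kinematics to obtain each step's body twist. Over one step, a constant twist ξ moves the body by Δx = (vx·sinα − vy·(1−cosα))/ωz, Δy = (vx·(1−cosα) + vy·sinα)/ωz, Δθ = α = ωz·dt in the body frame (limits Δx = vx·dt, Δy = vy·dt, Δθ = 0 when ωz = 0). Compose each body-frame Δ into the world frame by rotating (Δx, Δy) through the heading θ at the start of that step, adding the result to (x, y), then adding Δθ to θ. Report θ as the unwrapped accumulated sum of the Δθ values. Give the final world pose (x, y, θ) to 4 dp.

step 1: ξ=(vx,vy,ωz)=(-0.1313, 0.1500, 0.1607), dt=0.5 → body Δ=(-0.0686, 0.0723, 0.0804) → world pose (-0.0686, 0.0723, 0.0804)
step 2: ξ=(vx,vy,ωz)=(-0.0187, -0.0562, 0.2143), dt=0.8 → body Δ=(-0.0111, -0.0461, 0.1714) → world pose (-0.0759, 0.0255, 0.2518)
step 3: ξ=(vx,vy,ωz)=(0.1500, -0.1313, 0.3750), dt=1.5 → body Δ=(0.2672, -0.1250, 0.5625) → world pose (0.2141, -0.0290, 0.8143)
step 4: ξ=(vx,vy,ωz)=(0.3281, -0.1781, -0.4018), dt=2.0 → body Δ=(0.4523, -0.5689, -0.8036) → world pose (0.9382, -0.0906, 0.0107)
step 5: ξ=(vx,vy,ωz)=(-0.0281, 0.0844, 1.0982), dt=0.5 → body Δ=(-0.0247, 0.0363, 0.5491) → world pose (0.9132, -0.0545, 0.5598)

(0.9132, -0.0545, 0.5598)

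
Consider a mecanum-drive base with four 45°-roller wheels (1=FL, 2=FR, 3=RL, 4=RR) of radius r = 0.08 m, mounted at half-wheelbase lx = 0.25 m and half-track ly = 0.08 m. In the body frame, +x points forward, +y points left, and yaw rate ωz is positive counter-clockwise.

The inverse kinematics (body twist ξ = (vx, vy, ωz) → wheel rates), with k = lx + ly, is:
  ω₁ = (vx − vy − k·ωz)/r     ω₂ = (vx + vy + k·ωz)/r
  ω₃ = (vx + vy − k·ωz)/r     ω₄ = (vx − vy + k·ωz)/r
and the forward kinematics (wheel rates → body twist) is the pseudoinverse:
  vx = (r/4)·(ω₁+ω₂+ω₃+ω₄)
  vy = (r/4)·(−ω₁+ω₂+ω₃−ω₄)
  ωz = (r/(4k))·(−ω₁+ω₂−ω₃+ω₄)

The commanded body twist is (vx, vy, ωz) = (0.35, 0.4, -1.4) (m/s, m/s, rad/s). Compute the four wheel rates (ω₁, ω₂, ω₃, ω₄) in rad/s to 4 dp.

k = lx + ly = 0.25 + 0.08 = 0.3300;  k·ωz = 0.3300·-1.4 = -0.4620
ω₁ (FL) = (vx − vy − k·ωz)/r = 0.4120/0.08 = 5.1500
ω₂ (FR) = (vx + vy + k·ωz)/r = 0.2880/0.08 = 3.6000
ω₃ (RL) = (vx + vy − k·ωz)/r = 1.2120/0.08 = 15.1500
ω₄ (RR) = (vx − vy + k·ωz)/r = -0.5120/0.08 = -6.4000

(5.1500, 3.6000, 15.1500, -6.4000)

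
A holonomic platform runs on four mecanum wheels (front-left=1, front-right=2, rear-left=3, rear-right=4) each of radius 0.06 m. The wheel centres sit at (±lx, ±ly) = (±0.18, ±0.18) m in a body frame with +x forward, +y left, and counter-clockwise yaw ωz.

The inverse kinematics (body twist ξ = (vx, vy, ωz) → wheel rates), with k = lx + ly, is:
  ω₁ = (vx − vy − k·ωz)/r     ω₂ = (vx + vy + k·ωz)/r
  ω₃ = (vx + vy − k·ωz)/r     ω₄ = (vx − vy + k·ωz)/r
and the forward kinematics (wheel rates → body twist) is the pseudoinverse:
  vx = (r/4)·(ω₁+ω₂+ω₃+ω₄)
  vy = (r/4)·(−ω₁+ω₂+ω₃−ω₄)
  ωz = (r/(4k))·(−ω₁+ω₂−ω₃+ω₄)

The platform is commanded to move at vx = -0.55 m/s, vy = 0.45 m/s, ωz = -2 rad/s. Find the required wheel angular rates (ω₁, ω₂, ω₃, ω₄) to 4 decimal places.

(-4.6667, -13.6667, 10.3333, -28.6667)

k = lx + ly = 0.18 + 0.18 = 0.3600;  k·ωz = 0.3600·-2 = -0.7200
ω₁ (FL) = (vx − vy − k·ωz)/r = -0.2800/0.06 = -4.6667
ω₂ (FR) = (vx + vy + k·ωz)/r = -0.8200/0.06 = -13.6667
ω₃ (RL) = (vx + vy − k·ωz)/r = 0.6200/0.06 = 10.3333
ω₄ (RR) = (vx − vy + k·ωz)/r = -1.7200/0.06 = -28.6667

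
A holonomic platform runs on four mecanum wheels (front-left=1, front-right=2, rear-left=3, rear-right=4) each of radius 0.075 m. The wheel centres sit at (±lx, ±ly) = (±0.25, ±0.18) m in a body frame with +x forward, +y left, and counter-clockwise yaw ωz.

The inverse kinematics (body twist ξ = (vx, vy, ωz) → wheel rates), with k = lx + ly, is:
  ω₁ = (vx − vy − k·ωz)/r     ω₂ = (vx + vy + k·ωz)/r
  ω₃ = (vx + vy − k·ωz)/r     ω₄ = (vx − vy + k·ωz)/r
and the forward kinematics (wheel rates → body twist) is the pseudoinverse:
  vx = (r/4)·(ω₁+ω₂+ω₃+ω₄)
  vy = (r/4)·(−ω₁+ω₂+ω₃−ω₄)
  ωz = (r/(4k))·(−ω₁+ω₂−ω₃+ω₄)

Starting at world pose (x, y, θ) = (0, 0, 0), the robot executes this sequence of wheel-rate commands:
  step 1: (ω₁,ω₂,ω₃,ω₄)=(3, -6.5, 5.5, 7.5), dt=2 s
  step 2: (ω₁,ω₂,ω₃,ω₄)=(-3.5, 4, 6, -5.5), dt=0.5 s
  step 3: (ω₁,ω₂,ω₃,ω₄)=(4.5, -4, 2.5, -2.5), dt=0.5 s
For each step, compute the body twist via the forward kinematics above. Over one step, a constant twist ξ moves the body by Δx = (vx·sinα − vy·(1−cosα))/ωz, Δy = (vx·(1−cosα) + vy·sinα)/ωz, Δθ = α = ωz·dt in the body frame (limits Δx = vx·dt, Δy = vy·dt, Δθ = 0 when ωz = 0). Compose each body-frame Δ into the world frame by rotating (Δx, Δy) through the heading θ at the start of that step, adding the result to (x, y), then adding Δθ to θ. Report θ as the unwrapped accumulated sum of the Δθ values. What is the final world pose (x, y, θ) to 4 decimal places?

(0.2945, -0.4074, -1.0356)

step 1: ξ=(vx,vy,ωz)=(0.1781, -0.2156, -0.3270), dt=2.0 → body Δ=(0.1953, -0.5136, -0.6541) → world pose (0.1953, -0.5136, -0.6541)
step 2: ξ=(vx,vy,ωz)=(0.0187, 0.3562, -0.1744), dt=0.5 → body Δ=(0.0171, 0.1775, -0.0872) → world pose (0.3169, -0.3831, -0.7413)
step 3: ξ=(vx,vy,ωz)=(0.0094, -0.0656, -0.5887), dt=0.5 → body Δ=(-0.0002, -0.0330, -0.2943) → world pose (0.2945, -0.4074, -1.0356)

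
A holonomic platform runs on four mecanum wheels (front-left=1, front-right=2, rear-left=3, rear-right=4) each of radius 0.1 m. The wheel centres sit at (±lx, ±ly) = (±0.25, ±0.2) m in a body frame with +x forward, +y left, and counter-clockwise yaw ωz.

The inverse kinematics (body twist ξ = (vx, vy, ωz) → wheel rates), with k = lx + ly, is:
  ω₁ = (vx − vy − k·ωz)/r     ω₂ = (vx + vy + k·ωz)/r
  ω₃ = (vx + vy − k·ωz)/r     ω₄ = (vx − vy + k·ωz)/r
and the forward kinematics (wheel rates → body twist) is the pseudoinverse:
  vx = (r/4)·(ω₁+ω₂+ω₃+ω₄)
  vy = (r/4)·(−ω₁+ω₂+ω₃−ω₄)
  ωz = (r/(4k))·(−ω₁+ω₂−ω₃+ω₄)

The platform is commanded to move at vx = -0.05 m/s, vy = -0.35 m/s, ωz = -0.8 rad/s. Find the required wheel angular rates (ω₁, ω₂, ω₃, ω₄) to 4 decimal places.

k = lx + ly = 0.25 + 0.2 = 0.4500;  k·ωz = 0.4500·-0.8 = -0.3600
ω₁ (FL) = (vx − vy − k·ωz)/r = 0.6600/0.1 = 6.6000
ω₂ (FR) = (vx + vy + k·ωz)/r = -0.7600/0.1 = -7.6000
ω₃ (RL) = (vx + vy − k·ωz)/r = -0.0400/0.1 = -0.4000
ω₄ (RR) = (vx − vy + k·ωz)/r = -0.0600/0.1 = -0.6000

(6.6000, -7.6000, -0.4000, -0.6000)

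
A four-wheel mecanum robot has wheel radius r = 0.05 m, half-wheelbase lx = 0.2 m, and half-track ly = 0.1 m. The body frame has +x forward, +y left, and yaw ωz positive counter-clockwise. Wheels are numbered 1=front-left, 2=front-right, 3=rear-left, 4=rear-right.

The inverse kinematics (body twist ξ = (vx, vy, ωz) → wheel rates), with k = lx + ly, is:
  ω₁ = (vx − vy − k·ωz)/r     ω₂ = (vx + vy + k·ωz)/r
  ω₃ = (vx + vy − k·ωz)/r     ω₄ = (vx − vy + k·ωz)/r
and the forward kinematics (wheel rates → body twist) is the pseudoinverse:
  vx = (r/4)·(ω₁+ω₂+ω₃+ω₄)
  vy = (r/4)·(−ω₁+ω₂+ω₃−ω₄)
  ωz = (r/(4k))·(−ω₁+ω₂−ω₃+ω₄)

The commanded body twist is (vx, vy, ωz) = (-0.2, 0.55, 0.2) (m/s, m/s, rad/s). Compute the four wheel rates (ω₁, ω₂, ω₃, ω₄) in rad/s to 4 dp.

k = lx + ly = 0.2 + 0.1 = 0.3000;  k·ωz = 0.3000·0.2 = 0.0600
ω₁ (FL) = (vx − vy − k·ωz)/r = -0.8100/0.05 = -16.2000
ω₂ (FR) = (vx + vy + k·ωz)/r = 0.4100/0.05 = 8.2000
ω₃ (RL) = (vx + vy − k·ωz)/r = 0.2900/0.05 = 5.8000
ω₄ (RR) = (vx − vy + k·ωz)/r = -0.6900/0.05 = -13.8000

(-16.2000, 8.2000, 5.8000, -13.8000)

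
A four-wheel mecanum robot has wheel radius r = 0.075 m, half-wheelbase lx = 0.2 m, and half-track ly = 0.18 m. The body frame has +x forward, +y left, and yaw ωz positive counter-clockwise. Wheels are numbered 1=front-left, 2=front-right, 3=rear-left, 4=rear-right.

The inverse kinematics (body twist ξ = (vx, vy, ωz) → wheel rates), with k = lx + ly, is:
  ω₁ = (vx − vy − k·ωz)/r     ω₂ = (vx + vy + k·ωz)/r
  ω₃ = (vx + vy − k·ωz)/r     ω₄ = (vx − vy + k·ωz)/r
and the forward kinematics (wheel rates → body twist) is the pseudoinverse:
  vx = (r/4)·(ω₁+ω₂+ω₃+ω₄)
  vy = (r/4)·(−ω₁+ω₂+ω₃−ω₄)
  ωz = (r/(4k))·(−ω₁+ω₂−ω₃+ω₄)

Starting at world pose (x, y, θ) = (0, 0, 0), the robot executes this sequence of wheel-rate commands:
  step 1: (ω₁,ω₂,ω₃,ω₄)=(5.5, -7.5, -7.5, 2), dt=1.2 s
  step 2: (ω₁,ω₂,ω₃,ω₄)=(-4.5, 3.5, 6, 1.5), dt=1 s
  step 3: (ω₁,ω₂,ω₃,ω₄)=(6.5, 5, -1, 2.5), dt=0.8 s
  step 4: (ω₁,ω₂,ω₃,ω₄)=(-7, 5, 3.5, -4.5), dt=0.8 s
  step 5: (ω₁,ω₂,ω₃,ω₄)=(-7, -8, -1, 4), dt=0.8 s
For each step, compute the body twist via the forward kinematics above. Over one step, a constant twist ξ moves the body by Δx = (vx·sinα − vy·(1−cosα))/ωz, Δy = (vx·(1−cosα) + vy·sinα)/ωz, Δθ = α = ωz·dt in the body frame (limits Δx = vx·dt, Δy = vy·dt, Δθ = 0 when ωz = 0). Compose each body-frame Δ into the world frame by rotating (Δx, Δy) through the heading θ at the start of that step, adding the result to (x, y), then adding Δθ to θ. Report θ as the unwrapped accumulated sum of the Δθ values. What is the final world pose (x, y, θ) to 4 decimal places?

step 1: ξ=(vx,vy,ωz)=(-0.1406, -0.4219, -0.1727), dt=1.2 → body Δ=(-0.2198, -0.4852, -0.2072) → world pose (-0.2198, -0.4852, -0.2072)
step 2: ξ=(vx,vy,ωz)=(0.1219, 0.2344, 0.1727), dt=1.0 → body Δ=(0.1011, 0.2437, 0.1727) → world pose (-0.0707, -0.2675, -0.0345)
step 3: ξ=(vx,vy,ωz)=(0.2437, -0.0938, 0.0987), dt=0.8 → body Δ=(0.1978, -0.0672, 0.0789) → world pose (0.1246, -0.3415, 0.0444)
step 4: ξ=(vx,vy,ωz)=(-0.0562, 0.3750, 0.1974), dt=0.8 → body Δ=(-0.0684, 0.2952, 0.1579) → world pose (0.0431, -0.0497, 0.2023)
step 5: ξ=(vx,vy,ωz)=(-0.2250, -0.1125, 0.1974), dt=0.8 → body Δ=(-0.1722, -0.1038, 0.1579) → world pose (-0.1047, -0.1859, 0.3602)

(-0.1047, -0.1859, 0.3602)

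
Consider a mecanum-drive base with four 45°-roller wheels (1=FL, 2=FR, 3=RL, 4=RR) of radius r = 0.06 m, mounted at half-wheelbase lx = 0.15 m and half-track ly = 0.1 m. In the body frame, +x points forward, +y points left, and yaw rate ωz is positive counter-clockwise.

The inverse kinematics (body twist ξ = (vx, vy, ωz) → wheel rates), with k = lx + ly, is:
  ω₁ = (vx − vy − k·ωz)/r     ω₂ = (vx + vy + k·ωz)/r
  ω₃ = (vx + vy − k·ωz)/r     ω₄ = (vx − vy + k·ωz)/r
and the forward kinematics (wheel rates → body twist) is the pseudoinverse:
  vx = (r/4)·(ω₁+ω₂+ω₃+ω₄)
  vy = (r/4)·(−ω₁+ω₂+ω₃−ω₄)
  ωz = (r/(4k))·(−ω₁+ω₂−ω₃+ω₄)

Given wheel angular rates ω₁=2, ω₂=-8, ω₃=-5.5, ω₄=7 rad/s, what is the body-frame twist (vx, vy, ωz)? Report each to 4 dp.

(-0.0675, -0.3375, 0.1500)

k = lx + ly = 0.15 + 0.1 = 0.2500
ω₁+ω₂+ω₃+ω₄ = -4.5000  →  vx = (0.06/4)·-4.5000 = -0.0675
−ω₁+ω₂+ω₃−ω₄ = -22.5000  →  vy = (0.06/4)·-22.5000 = -0.3375
−ω₁+ω₂−ω₃+ω₄ = 2.5000  →  ωz = (0.06/1.0000)·2.5000 = 0.1500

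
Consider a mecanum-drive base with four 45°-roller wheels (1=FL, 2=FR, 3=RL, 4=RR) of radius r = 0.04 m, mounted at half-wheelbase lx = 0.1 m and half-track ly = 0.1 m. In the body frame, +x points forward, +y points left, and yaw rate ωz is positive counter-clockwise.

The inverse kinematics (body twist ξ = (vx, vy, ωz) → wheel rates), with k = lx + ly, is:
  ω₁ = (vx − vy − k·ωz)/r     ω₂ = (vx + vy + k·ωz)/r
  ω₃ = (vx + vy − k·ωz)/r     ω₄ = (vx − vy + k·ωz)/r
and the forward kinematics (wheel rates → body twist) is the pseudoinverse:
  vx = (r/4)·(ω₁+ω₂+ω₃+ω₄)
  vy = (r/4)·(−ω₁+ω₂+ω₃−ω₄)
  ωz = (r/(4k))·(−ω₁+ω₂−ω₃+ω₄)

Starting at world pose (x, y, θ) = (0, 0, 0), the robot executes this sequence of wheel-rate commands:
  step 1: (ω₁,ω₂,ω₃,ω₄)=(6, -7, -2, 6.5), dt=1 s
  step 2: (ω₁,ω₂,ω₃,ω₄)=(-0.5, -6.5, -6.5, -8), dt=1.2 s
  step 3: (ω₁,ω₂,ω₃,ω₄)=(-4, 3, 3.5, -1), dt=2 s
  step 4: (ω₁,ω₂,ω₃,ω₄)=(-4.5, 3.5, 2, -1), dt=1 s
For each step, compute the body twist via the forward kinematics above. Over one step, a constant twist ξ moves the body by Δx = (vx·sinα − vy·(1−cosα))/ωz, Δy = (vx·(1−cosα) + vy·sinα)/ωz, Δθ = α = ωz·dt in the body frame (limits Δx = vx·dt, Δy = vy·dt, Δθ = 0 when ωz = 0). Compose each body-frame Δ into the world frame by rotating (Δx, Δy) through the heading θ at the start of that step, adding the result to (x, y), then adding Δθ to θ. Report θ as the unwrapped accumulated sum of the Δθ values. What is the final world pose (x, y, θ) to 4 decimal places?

(-0.0652, 0.1307, -0.1750)

step 1: ξ=(vx,vy,ωz)=(0.0350, -0.2150, -0.2250), dt=1.0 → body Δ=(0.0106, -0.2171, -0.2250) → world pose (0.0106, -0.2171, -0.2250)
step 2: ξ=(vx,vy,ωz)=(-0.2150, -0.0450, -0.3750), dt=1.2 → body Δ=(-0.2613, 0.0049, -0.4500) → world pose (-0.2430, -0.1540, -0.6750)
step 3: ξ=(vx,vy,ωz)=(0.0150, 0.1150, 0.1250), dt=2.0 → body Δ=(0.0011, 0.2313, 0.2500) → world pose (-0.0976, 0.0259, -0.4250)
step 4: ξ=(vx,vy,ωz)=(0.0000, 0.1100, 0.2500), dt=1.0 → body Δ=(-0.0137, 0.1089, 0.2500) → world pose (-0.0652, 0.1307, -0.1750)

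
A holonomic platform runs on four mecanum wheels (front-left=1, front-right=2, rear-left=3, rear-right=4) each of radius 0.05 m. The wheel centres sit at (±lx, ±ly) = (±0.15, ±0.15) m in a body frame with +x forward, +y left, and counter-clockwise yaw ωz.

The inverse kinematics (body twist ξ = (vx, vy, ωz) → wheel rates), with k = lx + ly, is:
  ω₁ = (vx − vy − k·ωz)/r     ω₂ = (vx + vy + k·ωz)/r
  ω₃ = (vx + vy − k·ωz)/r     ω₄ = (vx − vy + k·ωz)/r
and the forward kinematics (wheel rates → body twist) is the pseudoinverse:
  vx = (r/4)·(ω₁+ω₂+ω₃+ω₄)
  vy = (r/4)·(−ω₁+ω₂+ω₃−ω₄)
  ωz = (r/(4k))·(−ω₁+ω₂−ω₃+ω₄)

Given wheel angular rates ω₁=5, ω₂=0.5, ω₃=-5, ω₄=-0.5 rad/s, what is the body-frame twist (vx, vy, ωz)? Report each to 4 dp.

(0.0000, -0.1125, 0.0000)

k = lx + ly = 0.15 + 0.15 = 0.3000
ω₁+ω₂+ω₃+ω₄ = 0.0000  →  vx = (0.05/4)·0.0000 = 0.0000
−ω₁+ω₂+ω₃−ω₄ = -9.0000  →  vy = (0.05/4)·-9.0000 = -0.1125
−ω₁+ω₂−ω₃+ω₄ = 0.0000  →  ωz = (0.05/1.2000)·0.0000 = 0.0000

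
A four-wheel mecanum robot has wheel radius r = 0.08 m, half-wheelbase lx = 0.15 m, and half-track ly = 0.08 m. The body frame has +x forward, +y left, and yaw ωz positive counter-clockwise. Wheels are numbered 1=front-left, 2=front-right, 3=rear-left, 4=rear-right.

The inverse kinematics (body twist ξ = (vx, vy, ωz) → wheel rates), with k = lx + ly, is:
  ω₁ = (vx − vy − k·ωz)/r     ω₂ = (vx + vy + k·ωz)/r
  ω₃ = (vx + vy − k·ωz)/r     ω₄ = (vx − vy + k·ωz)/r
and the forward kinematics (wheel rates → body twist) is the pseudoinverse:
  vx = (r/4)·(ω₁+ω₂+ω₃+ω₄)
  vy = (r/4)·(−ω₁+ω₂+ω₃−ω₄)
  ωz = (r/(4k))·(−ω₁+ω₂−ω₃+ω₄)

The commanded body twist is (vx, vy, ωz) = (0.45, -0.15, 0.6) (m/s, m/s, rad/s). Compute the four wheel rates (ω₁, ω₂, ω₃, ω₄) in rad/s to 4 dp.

k = lx + ly = 0.15 + 0.08 = 0.2300;  k·ωz = 0.2300·0.6 = 0.1380
ω₁ (FL) = (vx − vy − k·ωz)/r = 0.4620/0.08 = 5.7750
ω₂ (FR) = (vx + vy + k·ωz)/r = 0.4380/0.08 = 5.4750
ω₃ (RL) = (vx + vy − k·ωz)/r = 0.1620/0.08 = 2.0250
ω₄ (RR) = (vx − vy + k·ωz)/r = 0.7380/0.08 = 9.2250

(5.7750, 5.4750, 2.0250, 9.2250)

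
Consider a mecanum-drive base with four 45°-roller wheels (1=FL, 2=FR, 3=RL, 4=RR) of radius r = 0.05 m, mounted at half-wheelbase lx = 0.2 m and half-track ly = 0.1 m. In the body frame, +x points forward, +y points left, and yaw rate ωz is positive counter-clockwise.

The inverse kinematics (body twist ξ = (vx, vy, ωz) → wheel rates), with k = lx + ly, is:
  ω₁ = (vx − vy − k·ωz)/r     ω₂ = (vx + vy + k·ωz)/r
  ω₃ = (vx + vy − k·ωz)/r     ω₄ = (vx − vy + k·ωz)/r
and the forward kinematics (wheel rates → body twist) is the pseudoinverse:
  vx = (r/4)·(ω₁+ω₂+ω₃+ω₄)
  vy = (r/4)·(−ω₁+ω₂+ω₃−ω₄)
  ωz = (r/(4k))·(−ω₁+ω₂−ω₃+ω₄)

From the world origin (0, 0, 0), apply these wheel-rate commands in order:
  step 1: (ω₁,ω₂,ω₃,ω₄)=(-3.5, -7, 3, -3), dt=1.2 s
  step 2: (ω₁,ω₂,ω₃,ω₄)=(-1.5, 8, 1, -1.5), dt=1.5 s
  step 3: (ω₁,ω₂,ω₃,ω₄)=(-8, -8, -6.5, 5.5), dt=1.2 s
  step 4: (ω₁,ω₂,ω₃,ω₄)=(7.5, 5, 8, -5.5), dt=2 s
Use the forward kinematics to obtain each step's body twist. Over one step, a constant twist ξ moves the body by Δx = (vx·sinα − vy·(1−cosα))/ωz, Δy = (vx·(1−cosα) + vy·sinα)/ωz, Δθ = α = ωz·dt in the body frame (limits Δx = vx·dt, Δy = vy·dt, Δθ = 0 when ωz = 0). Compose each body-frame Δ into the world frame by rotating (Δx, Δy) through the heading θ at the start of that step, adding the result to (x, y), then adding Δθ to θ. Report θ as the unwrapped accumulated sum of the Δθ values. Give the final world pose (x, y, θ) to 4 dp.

step 1: ξ=(vx,vy,ωz)=(-0.1313, 0.0313, -0.3958), dt=1.2 → body Δ=(-0.1429, 0.0728, -0.4750) → world pose (-0.1429, 0.0728, -0.4750)
step 2: ξ=(vx,vy,ωz)=(0.0750, 0.1500, 0.2917), dt=1.5 → body Δ=(0.0605, 0.2421, 0.4375) → world pose (0.0216, 0.2604, -0.0375)
step 3: ξ=(vx,vy,ωz)=(-0.2125, -0.1500, 0.5000), dt=1.2 → body Δ=(-0.1876, -0.2436, 0.6000) → world pose (-0.1749, 0.0240, 0.5625)
step 4: ξ=(vx,vy,ωz)=(0.1875, 0.1375, -0.6667), dt=2.0 → body Δ=(0.4311, -0.0146, -1.3333) → world pose (0.1975, 0.2416, -0.7708)

(0.1975, 0.2416, -0.7708)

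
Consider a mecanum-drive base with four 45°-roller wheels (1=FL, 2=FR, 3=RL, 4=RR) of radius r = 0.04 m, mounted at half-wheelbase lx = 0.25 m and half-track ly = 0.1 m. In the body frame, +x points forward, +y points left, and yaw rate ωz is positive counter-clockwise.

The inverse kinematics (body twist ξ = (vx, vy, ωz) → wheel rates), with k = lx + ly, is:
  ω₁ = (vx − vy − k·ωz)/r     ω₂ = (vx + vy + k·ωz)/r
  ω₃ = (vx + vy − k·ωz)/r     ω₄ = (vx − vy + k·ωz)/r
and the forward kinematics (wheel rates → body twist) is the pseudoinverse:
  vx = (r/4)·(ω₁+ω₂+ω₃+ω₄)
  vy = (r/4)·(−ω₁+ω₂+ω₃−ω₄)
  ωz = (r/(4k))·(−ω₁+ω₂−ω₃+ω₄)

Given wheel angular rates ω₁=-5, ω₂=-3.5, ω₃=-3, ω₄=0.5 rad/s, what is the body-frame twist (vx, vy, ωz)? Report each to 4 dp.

k = lx + ly = 0.25 + 0.1 = 0.3500
ω₁+ω₂+ω₃+ω₄ = -11.0000  →  vx = (0.04/4)·-11.0000 = -0.1100
−ω₁+ω₂+ω₃−ω₄ = -2.0000  →  vy = (0.04/4)·-2.0000 = -0.0200
−ω₁+ω₂−ω₃+ω₄ = 5.0000  →  ωz = (0.04/1.4000)·5.0000 = 0.1429

(-0.1100, -0.0200, 0.1429)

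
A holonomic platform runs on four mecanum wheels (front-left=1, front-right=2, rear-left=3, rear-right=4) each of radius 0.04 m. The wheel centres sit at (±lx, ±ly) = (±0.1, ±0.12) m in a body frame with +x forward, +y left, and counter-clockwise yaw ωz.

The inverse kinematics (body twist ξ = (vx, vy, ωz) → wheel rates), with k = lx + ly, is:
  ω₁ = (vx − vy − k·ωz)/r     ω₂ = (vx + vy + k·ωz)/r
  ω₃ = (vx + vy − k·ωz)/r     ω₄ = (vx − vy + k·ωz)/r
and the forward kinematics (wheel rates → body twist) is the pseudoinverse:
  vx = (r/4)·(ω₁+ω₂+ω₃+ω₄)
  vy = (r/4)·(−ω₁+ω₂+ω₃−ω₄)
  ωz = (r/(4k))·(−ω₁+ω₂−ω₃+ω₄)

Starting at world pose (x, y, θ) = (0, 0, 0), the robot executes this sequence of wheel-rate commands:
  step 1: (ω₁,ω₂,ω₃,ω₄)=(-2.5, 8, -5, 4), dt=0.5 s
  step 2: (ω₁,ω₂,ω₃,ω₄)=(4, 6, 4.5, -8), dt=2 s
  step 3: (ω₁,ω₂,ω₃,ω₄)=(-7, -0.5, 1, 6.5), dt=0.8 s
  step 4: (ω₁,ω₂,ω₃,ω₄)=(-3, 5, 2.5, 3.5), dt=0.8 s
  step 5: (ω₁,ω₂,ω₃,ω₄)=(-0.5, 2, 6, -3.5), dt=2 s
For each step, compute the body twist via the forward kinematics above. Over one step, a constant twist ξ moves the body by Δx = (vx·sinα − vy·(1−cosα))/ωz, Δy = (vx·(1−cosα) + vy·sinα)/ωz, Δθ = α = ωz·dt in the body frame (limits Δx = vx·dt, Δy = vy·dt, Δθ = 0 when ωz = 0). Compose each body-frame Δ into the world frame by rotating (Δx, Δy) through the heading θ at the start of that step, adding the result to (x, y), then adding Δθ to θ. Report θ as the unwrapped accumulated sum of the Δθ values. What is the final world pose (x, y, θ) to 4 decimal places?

(0.3095, 0.5859, -0.3841)

step 1: ξ=(vx,vy,ωz)=(0.0450, 0.0150, 0.8864), dt=0.5 → body Δ=(0.0201, 0.0122, 0.4432) → world pose (0.0201, 0.0122, 0.4432)
step 2: ξ=(vx,vy,ωz)=(0.0650, 0.1450, -0.4773), dt=2.0 → body Δ=(0.2394, 0.1904, -0.9545) → world pose (0.1547, 0.2868, -0.5114)
step 3: ξ=(vx,vy,ωz)=(0.0000, 0.0100, 0.5455), dt=0.8 → body Δ=(-0.0017, 0.0077, 0.4364) → world pose (0.1570, 0.2944, -0.0750)
step 4: ξ=(vx,vy,ωz)=(0.0800, 0.0700, 0.4091), dt=0.8 → body Δ=(0.0538, 0.0654, 0.3273) → world pose (0.2155, 0.3556, 0.2523)
step 5: ξ=(vx,vy,ωz)=(0.0400, 0.1200, -0.3182), dt=2.0 → body Δ=(0.1485, 0.1995, -0.6364) → world pose (0.3095, 0.5859, -0.3841)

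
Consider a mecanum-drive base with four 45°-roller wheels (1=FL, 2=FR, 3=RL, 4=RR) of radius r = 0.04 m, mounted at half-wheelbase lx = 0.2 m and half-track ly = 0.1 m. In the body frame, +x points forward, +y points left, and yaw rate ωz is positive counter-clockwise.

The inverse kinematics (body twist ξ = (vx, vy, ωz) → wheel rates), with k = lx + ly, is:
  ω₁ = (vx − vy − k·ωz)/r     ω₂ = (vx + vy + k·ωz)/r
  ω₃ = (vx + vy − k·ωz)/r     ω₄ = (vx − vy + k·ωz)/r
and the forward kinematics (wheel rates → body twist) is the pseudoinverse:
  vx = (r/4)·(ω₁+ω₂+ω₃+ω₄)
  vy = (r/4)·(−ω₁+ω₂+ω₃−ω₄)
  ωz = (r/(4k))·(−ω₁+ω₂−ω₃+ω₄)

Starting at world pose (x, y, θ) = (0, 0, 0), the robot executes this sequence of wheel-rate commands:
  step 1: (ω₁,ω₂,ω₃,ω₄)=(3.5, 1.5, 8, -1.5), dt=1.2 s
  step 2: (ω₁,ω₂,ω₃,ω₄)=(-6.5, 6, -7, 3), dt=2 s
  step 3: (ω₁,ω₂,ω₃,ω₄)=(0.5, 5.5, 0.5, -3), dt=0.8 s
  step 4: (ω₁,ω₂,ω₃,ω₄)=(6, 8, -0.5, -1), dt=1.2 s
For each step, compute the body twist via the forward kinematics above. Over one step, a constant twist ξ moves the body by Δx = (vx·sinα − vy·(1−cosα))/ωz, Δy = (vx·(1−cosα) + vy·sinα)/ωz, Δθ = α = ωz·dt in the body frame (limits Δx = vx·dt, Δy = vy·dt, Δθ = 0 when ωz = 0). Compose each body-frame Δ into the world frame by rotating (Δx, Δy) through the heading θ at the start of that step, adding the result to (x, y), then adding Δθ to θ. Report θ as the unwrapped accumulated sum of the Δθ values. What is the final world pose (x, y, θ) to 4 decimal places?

(0.0563, 0.2812, 1.1400)

step 1: ξ=(vx,vy,ωz)=(0.1150, 0.0750, -0.3833), dt=1.2 → body Δ=(0.1535, 0.0557, -0.4600) → world pose (0.1535, 0.0557, -0.4600)
step 2: ξ=(vx,vy,ωz)=(-0.0450, 0.0250, 0.7500), dt=2.0 → body Δ=(-0.0908, -0.0225, 1.5000) → world pose (0.0621, 0.0758, 1.0400)
step 3: ξ=(vx,vy,ωz)=(0.0350, 0.0850, 0.0500), dt=0.8 → body Δ=(0.0266, 0.0685, 0.0400) → world pose (0.0165, 0.1335, 1.0800)
step 4: ξ=(vx,vy,ωz)=(0.1250, 0.0250, 0.0500), dt=1.2 → body Δ=(0.1490, 0.0345, 0.0600) → world pose (0.0563, 0.2812, 1.1400)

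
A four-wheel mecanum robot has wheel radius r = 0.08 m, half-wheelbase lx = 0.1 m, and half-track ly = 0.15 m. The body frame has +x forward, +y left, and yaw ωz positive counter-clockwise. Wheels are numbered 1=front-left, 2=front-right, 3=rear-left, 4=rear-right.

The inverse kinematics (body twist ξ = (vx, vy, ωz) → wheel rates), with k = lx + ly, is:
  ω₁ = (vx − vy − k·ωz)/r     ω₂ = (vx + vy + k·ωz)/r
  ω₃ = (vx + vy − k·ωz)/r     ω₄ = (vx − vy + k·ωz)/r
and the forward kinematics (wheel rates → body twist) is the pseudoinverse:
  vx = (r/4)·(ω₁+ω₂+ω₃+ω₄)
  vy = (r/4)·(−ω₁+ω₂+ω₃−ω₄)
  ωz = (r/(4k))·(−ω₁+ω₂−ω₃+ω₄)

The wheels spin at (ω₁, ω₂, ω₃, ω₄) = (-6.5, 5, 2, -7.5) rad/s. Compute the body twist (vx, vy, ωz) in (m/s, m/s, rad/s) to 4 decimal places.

(-0.1400, 0.4200, 0.1600)

k = lx + ly = 0.1 + 0.15 = 0.2500
ω₁+ω₂+ω₃+ω₄ = -7.0000  →  vx = (0.08/4)·-7.0000 = -0.1400
−ω₁+ω₂+ω₃−ω₄ = 21.0000  →  vy = (0.08/4)·21.0000 = 0.4200
−ω₁+ω₂−ω₃+ω₄ = 2.0000  →  ωz = (0.08/1.0000)·2.0000 = 0.1600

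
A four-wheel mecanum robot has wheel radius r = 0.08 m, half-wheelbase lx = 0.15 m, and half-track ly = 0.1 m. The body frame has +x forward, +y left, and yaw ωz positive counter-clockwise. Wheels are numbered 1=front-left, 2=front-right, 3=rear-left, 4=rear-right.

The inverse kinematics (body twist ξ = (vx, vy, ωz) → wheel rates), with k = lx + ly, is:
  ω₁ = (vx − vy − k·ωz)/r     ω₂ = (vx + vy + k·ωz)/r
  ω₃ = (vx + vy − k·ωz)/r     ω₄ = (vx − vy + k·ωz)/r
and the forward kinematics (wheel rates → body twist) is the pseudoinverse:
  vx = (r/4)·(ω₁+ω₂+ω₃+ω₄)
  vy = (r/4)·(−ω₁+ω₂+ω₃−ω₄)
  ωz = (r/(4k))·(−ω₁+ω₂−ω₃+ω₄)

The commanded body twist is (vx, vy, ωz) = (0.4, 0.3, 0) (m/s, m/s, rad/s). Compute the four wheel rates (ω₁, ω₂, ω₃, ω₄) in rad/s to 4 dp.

k = lx + ly = 0.15 + 0.1 = 0.2500;  k·ωz = 0.2500·0 = 0.0000
ω₁ (FL) = (vx − vy − k·ωz)/r = 0.1000/0.08 = 1.2500
ω₂ (FR) = (vx + vy + k·ωz)/r = 0.7000/0.08 = 8.7500
ω₃ (RL) = (vx + vy − k·ωz)/r = 0.7000/0.08 = 8.7500
ω₄ (RR) = (vx − vy + k·ωz)/r = 0.1000/0.08 = 1.2500

(1.2500, 8.7500, 8.7500, 1.2500)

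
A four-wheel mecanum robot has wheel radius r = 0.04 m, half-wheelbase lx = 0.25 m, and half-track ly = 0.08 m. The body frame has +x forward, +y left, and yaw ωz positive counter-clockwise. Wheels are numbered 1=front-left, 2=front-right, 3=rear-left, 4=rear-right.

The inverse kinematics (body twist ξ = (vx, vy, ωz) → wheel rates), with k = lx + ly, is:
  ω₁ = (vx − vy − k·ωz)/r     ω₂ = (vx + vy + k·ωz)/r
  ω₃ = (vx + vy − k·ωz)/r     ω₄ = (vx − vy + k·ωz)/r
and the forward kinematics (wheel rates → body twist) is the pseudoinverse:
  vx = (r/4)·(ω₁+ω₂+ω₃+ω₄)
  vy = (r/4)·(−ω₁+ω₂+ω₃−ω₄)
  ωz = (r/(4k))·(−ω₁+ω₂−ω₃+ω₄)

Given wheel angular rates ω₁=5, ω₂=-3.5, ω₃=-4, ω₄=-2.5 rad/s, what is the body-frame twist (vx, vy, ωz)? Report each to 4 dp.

k = lx + ly = 0.25 + 0.08 = 0.3300
ω₁+ω₂+ω₃+ω₄ = -5.0000  →  vx = (0.04/4)·-5.0000 = -0.0500
−ω₁+ω₂+ω₃−ω₄ = -10.0000  →  vy = (0.04/4)·-10.0000 = -0.1000
−ω₁+ω₂−ω₃+ω₄ = -7.0000  →  ωz = (0.04/1.3200)·-7.0000 = -0.2121

(-0.0500, -0.1000, -0.2121)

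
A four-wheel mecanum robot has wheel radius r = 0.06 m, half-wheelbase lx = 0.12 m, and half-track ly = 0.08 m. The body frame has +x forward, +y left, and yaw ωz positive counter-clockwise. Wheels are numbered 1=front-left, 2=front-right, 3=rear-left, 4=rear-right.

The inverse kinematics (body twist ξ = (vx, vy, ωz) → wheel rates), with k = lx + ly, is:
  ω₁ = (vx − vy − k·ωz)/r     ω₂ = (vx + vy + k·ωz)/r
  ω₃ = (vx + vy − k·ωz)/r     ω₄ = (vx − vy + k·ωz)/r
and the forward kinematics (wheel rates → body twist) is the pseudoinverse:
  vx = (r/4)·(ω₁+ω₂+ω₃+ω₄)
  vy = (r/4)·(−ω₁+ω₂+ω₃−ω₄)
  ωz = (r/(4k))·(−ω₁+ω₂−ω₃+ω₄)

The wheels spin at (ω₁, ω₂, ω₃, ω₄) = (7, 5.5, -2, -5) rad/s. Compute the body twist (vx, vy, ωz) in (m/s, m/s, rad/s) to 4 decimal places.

k = lx + ly = 0.12 + 0.08 = 0.2000
ω₁+ω₂+ω₃+ω₄ = 5.5000  →  vx = (0.06/4)·5.5000 = 0.0825
−ω₁+ω₂+ω₃−ω₄ = 1.5000  →  vy = (0.06/4)·1.5000 = 0.0225
−ω₁+ω₂−ω₃+ω₄ = -4.5000  →  ωz = (0.06/0.8000)·-4.5000 = -0.3375

(0.0825, 0.0225, -0.3375)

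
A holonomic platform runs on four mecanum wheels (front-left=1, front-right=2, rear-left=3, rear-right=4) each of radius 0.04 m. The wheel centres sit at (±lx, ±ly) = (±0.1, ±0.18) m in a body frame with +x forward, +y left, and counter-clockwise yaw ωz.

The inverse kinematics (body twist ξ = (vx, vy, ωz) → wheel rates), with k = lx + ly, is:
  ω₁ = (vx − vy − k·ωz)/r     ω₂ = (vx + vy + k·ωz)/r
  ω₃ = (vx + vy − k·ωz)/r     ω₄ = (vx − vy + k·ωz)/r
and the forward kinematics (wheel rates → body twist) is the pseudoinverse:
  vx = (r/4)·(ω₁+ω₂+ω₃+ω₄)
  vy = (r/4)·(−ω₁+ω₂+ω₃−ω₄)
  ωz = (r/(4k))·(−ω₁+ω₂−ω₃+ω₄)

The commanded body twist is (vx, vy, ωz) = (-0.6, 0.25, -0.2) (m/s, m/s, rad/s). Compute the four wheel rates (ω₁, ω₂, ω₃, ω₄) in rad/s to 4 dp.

(-19.8500, -10.1500, -7.3500, -22.6500)

k = lx + ly = 0.1 + 0.18 = 0.2800;  k·ωz = 0.2800·-0.2 = -0.0560
ω₁ (FL) = (vx − vy − k·ωz)/r = -0.7940/0.04 = -19.8500
ω₂ (FR) = (vx + vy + k·ωz)/r = -0.4060/0.04 = -10.1500
ω₃ (RL) = (vx + vy − k·ωz)/r = -0.2940/0.04 = -7.3500
ω₄ (RR) = (vx − vy + k·ωz)/r = -0.9060/0.04 = -22.6500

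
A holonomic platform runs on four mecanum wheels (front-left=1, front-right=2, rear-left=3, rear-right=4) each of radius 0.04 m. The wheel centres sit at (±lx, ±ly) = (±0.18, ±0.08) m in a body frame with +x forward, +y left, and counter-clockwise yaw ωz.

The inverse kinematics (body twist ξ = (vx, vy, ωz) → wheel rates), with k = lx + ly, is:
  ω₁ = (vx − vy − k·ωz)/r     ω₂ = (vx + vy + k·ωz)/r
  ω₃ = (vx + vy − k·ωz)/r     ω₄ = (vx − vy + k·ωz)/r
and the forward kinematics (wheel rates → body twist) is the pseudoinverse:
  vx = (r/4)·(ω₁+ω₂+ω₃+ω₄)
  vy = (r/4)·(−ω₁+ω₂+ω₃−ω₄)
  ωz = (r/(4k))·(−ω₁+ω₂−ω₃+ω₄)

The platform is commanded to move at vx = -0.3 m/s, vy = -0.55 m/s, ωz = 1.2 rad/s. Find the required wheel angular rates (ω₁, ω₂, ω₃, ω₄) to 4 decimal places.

(-1.5500, -13.4500, -29.0500, 14.0500)

k = lx + ly = 0.18 + 0.08 = 0.2600;  k·ωz = 0.2600·1.2 = 0.3120
ω₁ (FL) = (vx − vy − k·ωz)/r = -0.0620/0.04 = -1.5500
ω₂ (FR) = (vx + vy + k·ωz)/r = -0.5380/0.04 = -13.4500
ω₃ (RL) = (vx + vy − k·ωz)/r = -1.1620/0.04 = -29.0500
ω₄ (RR) = (vx − vy + k·ωz)/r = 0.5620/0.04 = 14.0500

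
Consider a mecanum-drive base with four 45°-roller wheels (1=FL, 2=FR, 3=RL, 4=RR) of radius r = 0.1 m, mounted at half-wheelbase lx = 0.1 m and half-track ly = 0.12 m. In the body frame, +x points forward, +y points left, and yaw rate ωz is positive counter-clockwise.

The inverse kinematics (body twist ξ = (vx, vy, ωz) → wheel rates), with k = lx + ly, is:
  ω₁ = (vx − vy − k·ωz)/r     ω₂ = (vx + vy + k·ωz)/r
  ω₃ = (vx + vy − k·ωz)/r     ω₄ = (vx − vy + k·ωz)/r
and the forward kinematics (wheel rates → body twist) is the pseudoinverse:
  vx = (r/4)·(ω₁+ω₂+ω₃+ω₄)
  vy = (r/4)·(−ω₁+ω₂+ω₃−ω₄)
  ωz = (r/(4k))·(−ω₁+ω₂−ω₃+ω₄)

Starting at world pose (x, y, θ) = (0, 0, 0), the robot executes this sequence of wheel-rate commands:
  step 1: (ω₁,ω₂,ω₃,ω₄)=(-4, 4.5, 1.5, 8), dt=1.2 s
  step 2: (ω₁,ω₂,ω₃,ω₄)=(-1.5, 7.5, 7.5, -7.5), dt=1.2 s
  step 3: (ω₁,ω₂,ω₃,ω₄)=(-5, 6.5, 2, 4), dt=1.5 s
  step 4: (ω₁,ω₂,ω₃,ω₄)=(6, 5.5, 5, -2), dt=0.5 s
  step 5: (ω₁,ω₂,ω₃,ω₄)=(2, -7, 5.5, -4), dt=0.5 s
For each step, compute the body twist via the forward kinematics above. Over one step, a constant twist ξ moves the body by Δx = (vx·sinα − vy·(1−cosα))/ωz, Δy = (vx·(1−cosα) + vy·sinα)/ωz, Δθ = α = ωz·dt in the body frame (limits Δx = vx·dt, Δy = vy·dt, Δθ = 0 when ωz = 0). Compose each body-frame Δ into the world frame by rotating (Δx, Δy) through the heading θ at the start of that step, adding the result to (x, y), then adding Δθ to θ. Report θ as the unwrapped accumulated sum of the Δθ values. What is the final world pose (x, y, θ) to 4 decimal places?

step 1: ξ=(vx,vy,ωz)=(0.2500, 0.0500, 1.7045), dt=1.2 → body Δ=(0.0877, 0.2398, 2.0455) → world pose (0.0877, 0.2398, 2.0455)
step 2: ξ=(vx,vy,ωz)=(0.1500, 0.6000, -0.6818), dt=1.2 → body Δ=(0.4391, 0.5727, -0.8182) → world pose (-0.6223, 0.3686, 1.2273)
step 3: ξ=(vx,vy,ωz)=(0.1875, 0.2375, 1.5341), dt=1.5 → body Δ=(-0.1670, 0.3191, 2.3011) → world pose (-0.9790, 0.3187, 3.5284)
step 4: ξ=(vx,vy,ωz)=(0.3625, 0.1625, -0.8523), dt=0.5 → body Δ=(0.1929, 0.0408, -0.4261) → world pose (-1.1423, 0.2082, 3.1023)
step 5: ξ=(vx,vy,ωz)=(-0.0875, 0.0125, -2.1023), dt=0.5 → body Δ=(-0.0331, 0.0261, -1.0511) → world pose (-1.1102, 0.1808, 2.0511)

(-1.1102, 0.1808, 2.0511)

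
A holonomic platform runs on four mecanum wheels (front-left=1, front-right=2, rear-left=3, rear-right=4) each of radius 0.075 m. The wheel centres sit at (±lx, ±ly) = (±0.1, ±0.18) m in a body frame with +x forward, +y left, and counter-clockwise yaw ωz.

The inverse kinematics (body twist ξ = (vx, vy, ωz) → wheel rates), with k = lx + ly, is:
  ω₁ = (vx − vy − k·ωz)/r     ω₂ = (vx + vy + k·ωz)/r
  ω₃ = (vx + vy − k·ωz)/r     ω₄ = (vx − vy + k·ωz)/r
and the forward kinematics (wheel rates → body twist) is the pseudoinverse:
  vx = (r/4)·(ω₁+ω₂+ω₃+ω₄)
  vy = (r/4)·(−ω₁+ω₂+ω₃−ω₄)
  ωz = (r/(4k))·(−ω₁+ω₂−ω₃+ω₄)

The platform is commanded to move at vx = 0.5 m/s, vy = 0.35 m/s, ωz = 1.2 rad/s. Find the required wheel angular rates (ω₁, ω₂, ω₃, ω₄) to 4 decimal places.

(-2.4800, 15.8133, 6.8533, 6.4800)

k = lx + ly = 0.1 + 0.18 = 0.2800;  k·ωz = 0.2800·1.2 = 0.3360
ω₁ (FL) = (vx − vy − k·ωz)/r = -0.1860/0.075 = -2.4800
ω₂ (FR) = (vx + vy + k·ωz)/r = 1.1860/0.075 = 15.8133
ω₃ (RL) = (vx + vy − k·ωz)/r = 0.5140/0.075 = 6.8533
ω₄ (RR) = (vx − vy + k·ωz)/r = 0.4860/0.075 = 6.4800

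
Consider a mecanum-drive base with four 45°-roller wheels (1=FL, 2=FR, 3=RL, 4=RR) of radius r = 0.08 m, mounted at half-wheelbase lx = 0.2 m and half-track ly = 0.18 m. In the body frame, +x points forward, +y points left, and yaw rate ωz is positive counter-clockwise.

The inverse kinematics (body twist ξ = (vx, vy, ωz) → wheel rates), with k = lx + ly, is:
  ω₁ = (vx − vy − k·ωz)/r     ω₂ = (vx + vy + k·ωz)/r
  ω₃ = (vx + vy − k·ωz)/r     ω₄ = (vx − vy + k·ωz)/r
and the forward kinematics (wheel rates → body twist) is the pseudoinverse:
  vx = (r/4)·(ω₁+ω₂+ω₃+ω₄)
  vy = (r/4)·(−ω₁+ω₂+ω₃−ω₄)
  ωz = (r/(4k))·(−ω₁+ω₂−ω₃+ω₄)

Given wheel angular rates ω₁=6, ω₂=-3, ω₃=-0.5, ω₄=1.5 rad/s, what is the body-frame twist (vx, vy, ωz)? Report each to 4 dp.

(0.0800, -0.2200, -0.3684)

k = lx + ly = 0.2 + 0.18 = 0.3800
ω₁+ω₂+ω₃+ω₄ = 4.0000  →  vx = (0.08/4)·4.0000 = 0.0800
−ω₁+ω₂+ω₃−ω₄ = -11.0000  →  vy = (0.08/4)·-11.0000 = -0.2200
−ω₁+ω₂−ω₃+ω₄ = -7.0000  →  ωz = (0.08/1.5200)·-7.0000 = -0.3684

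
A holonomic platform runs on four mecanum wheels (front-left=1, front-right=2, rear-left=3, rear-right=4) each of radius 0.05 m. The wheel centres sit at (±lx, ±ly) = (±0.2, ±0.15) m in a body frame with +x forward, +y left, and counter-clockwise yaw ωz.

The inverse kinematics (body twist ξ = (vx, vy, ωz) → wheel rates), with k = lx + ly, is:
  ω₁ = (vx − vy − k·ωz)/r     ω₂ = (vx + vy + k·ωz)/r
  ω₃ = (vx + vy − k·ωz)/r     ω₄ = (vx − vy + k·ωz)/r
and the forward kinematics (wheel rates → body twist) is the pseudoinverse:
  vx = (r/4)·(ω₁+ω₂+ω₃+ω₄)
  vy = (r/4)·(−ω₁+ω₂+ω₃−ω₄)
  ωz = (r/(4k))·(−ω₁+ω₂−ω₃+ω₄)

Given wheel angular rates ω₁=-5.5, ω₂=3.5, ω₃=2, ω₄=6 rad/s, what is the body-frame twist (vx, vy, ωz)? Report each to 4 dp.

k = lx + ly = 0.2 + 0.15 = 0.3500
ω₁+ω₂+ω₃+ω₄ = 6.0000  →  vx = (0.05/4)·6.0000 = 0.0750
−ω₁+ω₂+ω₃−ω₄ = 5.0000  →  vy = (0.05/4)·5.0000 = 0.0625
−ω₁+ω₂−ω₃+ω₄ = 13.0000  →  ωz = (0.05/1.4000)·13.0000 = 0.4643

(0.0750, 0.0625, 0.4643)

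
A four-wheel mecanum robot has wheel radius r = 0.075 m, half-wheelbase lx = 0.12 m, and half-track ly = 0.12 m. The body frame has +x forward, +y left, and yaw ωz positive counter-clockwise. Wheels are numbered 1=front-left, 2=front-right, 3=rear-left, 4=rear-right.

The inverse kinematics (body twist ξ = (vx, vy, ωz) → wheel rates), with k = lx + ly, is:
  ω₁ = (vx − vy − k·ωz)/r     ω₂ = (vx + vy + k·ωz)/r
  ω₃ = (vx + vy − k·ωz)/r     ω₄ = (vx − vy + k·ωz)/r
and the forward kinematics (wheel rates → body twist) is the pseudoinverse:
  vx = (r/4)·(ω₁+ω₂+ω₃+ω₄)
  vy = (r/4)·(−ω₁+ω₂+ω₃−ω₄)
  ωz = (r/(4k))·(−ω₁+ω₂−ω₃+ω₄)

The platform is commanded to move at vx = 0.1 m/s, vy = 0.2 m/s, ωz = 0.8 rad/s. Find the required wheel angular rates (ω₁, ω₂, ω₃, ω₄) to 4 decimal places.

k = lx + ly = 0.12 + 0.12 = 0.2400;  k·ωz = 0.2400·0.8 = 0.1920
ω₁ (FL) = (vx − vy − k·ωz)/r = -0.2920/0.075 = -3.8933
ω₂ (FR) = (vx + vy + k·ωz)/r = 0.4920/0.075 = 6.5600
ω₃ (RL) = (vx + vy − k·ωz)/r = 0.1080/0.075 = 1.4400
ω₄ (RR) = (vx − vy + k·ωz)/r = 0.0920/0.075 = 1.2267

(-3.8933, 6.5600, 1.4400, 1.2267)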